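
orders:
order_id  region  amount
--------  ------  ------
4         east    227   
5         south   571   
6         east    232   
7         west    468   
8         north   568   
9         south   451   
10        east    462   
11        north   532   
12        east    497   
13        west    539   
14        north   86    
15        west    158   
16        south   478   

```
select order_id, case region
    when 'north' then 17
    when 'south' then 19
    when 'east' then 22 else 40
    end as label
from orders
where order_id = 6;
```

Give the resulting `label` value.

22

order_id = 6: region=east, amount=232.
region='north' → false
region='south' → false
region='east' → true → 22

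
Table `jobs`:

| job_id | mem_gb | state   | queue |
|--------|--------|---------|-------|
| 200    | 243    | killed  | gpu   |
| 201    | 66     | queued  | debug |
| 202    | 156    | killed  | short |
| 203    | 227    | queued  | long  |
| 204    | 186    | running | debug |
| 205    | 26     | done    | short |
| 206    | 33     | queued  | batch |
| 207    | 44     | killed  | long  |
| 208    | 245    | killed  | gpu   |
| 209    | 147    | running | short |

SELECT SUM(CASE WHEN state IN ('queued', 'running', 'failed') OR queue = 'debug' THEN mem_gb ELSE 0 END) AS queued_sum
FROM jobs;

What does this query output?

659

job_id=200: ✗
job_id=201: ✓ → 66
job_id=202: ✗
job_id=203: ✓ → 227
job_id=204: ✓ → 186
job_id=205: ✗
job_id=206: ✓ → 33
job_id=207: ✗
job_id=208: ✗
job_id=209: ✓ → 147
queued_sum = 66 + 227 + 186 + 33 + 147 = 659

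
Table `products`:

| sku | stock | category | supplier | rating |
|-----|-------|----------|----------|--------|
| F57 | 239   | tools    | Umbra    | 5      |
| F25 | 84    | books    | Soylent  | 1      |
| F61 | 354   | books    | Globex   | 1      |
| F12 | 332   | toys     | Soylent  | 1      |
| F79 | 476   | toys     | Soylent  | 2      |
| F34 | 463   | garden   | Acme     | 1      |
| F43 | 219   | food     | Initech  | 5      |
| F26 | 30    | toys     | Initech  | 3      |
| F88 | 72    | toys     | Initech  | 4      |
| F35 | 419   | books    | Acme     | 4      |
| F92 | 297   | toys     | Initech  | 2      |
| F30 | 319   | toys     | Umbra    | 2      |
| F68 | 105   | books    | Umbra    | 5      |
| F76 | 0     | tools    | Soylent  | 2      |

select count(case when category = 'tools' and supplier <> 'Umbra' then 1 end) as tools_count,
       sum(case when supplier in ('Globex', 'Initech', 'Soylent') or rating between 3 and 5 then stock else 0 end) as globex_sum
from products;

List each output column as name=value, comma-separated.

tools_count=1, globex_sum=2627

[tools_count: category = 'tools' and supplier <> 'Umbra']
sku=F57: ✗
sku=F25: ✗
sku=F61: ✗
sku=F12: ✗
sku=F79: ✗
sku=F34: ✗
sku=F43: ✗
sku=F26: ✗
sku=F88: ✗
sku=F35: ✗
sku=F92: ✗
sku=F30: ✗
sku=F68: ✗
sku=F76: ✓ → 1
tools_count = COUNT(1) = 1
—
[globex_sum: supplier in ('Globex', 'Initech', 'Soylent') or rating between 3 and 5]
sku=F57: ✓ → 239
sku=F25: ✓ → 84
sku=F61: ✓ → 354
sku=F12: ✓ → 332
sku=F79: ✓ → 476
sku=F34: ✗
sku=F43: ✓ → 219
sku=F26: ✓ → 30
sku=F88: ✓ → 72
sku=F35: ✓ → 419
sku=F92: ✓ → 297
sku=F30: ✗
sku=F68: ✓ → 105
sku=F76: ✓ → 0
globex_sum = 239 + 84 + 354 + 332 + 476 + 219 + 30 + 72 + 419 + 297 + 105 = 2627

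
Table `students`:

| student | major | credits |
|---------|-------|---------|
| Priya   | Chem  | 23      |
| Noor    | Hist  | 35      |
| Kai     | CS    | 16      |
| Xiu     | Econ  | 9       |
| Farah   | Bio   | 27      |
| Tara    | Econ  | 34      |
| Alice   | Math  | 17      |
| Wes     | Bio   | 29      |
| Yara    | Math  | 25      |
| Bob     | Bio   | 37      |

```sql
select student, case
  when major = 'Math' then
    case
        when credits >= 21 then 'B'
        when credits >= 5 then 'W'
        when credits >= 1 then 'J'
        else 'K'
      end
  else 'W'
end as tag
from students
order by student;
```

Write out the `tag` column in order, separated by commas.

student=Alice: major='Math' → inner[credits >= 5] → W
student=Bob: major='Bio' → outer ELSE → W
student=Farah: major='Bio' → outer ELSE → W
student=Kai: major='CS' → outer ELSE → W
student=Noor: major='Hist' → outer ELSE → W
student=Priya: major='Chem' → outer ELSE → W
student=Tara: major='Econ' → outer ELSE → W
student=Wes: major='Bio' → outer ELSE → W
student=Xiu: major='Econ' → outer ELSE → W
student=Yara: major='Math' → inner[credits >= 21] → B

W, W, W, W, W, W, W, W, W, B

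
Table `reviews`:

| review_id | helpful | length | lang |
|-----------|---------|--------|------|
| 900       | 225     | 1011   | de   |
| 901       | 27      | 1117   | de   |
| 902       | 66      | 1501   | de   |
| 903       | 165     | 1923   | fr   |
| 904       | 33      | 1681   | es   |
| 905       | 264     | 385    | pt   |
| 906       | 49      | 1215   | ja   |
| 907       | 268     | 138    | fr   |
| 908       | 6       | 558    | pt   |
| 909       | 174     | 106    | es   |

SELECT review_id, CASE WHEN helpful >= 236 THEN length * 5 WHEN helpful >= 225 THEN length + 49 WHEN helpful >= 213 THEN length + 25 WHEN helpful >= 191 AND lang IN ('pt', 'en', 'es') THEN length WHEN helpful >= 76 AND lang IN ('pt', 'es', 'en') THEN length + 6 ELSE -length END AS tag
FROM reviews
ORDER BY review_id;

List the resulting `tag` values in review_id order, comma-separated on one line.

review_id=900: helpful >= 225 → 1060
review_id=901: ELSE → -1117
review_id=902: ELSE → -1501
review_id=903: ELSE → -1923
review_id=904: ELSE → -1681
review_id=905: helpful >= 236 → 1925
review_id=906: ELSE → -1215
review_id=907: helpful >= 236 → 690
review_id=908: ELSE → -558
review_id=909: helpful >= 76 AND lang IN ('pt', 'es', 'en') → 112

1060, -1117, -1501, -1923, -1681, 1925, -1215, 690, -558, 112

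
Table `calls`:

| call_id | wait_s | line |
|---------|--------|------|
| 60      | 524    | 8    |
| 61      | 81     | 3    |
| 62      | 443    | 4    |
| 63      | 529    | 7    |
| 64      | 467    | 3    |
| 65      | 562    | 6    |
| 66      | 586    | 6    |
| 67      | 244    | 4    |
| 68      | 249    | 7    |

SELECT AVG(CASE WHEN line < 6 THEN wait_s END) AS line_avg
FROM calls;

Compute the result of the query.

308.75

call_id=60: ✗
call_id=61: ✓ → 81
call_id=62: ✓ → 443
call_id=63: ✗
call_id=64: ✓ → 467
call_id=65: ✗
call_id=66: ✗
call_id=67: ✓ → 244
call_id=68: ✗
line_avg = (81 + 443 + 467 + 244) / 4 = 308.75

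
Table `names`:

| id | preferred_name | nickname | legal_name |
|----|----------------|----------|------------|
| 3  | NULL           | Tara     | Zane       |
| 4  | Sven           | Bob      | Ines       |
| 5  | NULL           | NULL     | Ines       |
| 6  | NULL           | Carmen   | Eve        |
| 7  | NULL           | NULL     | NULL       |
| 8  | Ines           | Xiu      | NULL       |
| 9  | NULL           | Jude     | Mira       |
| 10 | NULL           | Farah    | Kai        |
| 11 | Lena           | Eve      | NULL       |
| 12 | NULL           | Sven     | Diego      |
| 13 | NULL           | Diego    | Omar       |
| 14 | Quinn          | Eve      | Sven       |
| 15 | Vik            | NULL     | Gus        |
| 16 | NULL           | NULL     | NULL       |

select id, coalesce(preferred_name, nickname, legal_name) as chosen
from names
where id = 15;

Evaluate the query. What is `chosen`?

Vik

id = 15: preferred_name=Vik, nickname=NULL, legal_name=Gus.
preferred_name=Vik → Vik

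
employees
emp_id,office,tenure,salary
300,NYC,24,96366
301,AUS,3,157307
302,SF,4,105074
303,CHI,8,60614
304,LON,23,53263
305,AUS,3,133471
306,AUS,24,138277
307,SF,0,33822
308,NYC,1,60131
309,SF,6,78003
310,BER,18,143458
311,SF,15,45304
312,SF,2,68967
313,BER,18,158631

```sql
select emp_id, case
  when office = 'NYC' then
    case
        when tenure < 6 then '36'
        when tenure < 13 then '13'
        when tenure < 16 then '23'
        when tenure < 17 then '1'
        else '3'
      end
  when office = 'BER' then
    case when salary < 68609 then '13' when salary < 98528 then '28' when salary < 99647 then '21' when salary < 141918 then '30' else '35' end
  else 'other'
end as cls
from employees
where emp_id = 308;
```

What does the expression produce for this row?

36

emp_id = 308: office=NYC, tenure=1, salary=60131.
office='NYC' → inner[tenure < 6] → 36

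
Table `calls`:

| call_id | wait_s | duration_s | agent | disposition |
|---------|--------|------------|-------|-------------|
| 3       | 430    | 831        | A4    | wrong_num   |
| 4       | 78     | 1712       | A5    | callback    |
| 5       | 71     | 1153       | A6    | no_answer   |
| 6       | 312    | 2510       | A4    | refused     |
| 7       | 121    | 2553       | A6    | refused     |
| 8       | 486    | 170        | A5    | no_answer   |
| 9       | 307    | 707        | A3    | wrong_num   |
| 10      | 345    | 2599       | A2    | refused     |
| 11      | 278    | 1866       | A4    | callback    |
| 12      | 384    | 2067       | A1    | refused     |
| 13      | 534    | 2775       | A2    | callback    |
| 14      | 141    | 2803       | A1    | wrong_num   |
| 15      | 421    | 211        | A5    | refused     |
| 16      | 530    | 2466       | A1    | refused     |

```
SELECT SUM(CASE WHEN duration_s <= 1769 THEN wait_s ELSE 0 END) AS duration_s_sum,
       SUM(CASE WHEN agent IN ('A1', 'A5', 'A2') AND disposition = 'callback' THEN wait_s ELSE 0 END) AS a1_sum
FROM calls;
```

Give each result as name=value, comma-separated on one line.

[duration_s_sum: duration_s <= 1769]
call_id=3: ✓ → 430
call_id=4: ✓ → 78
call_id=5: ✓ → 71
call_id=6: ✗
call_id=7: ✗
call_id=8: ✓ → 486
call_id=9: ✓ → 307
call_id=10: ✗
call_id=11: ✗
call_id=12: ✗
call_id=13: ✗
call_id=14: ✗
call_id=15: ✓ → 421
call_id=16: ✗
duration_s_sum = 430 + 78 + 71 + 486 + 307 + 421 = 1793
—
[a1_sum: agent IN ('A1', 'A5', 'A2') AND disposition = 'callback']
call_id=3: ✗
call_id=4: ✓ → 78
call_id=5: ✗
call_id=6: ✗
call_id=7: ✗
call_id=8: ✗
call_id=9: ✗
call_id=10: ✗
call_id=11: ✗
call_id=12: ✗
call_id=13: ✓ → 534
call_id=14: ✗
call_id=15: ✗
call_id=16: ✗
a1_sum = 78 + 534 = 612

duration_s_sum=1793, a1_sum=612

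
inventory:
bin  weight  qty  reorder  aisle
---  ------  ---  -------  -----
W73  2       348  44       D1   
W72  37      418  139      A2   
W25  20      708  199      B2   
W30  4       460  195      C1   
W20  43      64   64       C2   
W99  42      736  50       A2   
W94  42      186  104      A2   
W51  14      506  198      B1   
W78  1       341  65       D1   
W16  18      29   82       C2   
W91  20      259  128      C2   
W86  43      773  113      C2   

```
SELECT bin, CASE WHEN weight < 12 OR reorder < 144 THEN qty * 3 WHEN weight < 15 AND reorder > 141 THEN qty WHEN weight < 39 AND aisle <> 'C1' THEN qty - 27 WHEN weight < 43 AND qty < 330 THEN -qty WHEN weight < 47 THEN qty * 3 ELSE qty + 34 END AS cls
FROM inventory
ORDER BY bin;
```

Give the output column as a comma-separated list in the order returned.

87, 192, 681, 1380, 506, 1254, 1044, 1023, 2319, 777, 558, 2208

bin=W16: weight < 12 OR reorder < 144 → 87
bin=W20: weight < 12 OR reorder < 144 → 192
bin=W25: weight < 39 AND aisle <> 'C1' → 681
bin=W30: weight < 12 OR reorder < 144 → 1380
bin=W51: weight < 15 AND reorder > 141 → 506
bin=W72: weight < 12 OR reorder < 144 → 1254
bin=W73: weight < 12 OR reorder < 144 → 1044
bin=W78: weight < 12 OR reorder < 144 → 1023
bin=W86: weight < 12 OR reorder < 144 → 2319
bin=W91: weight < 12 OR reorder < 144 → 777
bin=W94: weight < 12 OR reorder < 144 → 558
bin=W99: weight < 12 OR reorder < 144 → 2208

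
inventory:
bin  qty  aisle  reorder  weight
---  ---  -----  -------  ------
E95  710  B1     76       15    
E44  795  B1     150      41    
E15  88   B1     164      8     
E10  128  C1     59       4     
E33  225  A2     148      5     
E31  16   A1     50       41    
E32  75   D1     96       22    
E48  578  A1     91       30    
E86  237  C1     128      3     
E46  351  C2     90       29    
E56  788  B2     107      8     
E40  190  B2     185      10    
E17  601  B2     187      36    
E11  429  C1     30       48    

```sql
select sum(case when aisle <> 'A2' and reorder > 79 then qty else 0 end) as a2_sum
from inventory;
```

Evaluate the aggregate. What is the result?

bin=E95: ✗
bin=E44: ✓ → 795
bin=E15: ✓ → 88
bin=E10: ✗
bin=E33: ✗
bin=E31: ✗
bin=E32: ✓ → 75
bin=E48: ✓ → 578
bin=E86: ✓ → 237
bin=E46: ✓ → 351
bin=E56: ✓ → 788
bin=E40: ✓ → 190
bin=E17: ✓ → 601
bin=E11: ✗
a2_sum = 795 + 88 + 75 + 578 + 237 + 351 + 788 + 190 + 601 = 3703

3703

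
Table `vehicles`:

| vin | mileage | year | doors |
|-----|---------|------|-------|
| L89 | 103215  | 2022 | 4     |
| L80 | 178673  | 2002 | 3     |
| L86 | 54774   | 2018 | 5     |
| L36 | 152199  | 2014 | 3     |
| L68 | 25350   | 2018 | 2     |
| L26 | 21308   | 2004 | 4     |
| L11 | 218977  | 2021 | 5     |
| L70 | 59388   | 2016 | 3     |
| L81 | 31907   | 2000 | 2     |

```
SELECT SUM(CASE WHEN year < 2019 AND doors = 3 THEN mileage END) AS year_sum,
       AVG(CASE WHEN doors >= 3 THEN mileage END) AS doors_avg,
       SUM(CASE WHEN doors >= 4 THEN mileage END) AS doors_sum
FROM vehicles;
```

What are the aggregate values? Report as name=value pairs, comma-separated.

year_sum=390260, doors_avg=112647.7142857143, doors_sum=398274

[year_sum: year < 2019 AND doors = 3]
vin=L89: ✗
vin=L80: ✓ → 178673
vin=L86: ✗
vin=L36: ✓ → 152199
vin=L68: ✗
vin=L26: ✗
vin=L11: ✗
vin=L70: ✓ → 59388
vin=L81: ✗
year_sum = 178673 + 152199 + 59388 = 390260
—
[doors_avg: doors >= 3]
vin=L89: ✓ → 103215
vin=L80: ✓ → 178673
vin=L86: ✓ → 54774
vin=L36: ✓ → 152199
vin=L68: ✗
vin=L26: ✓ → 21308
vin=L11: ✓ → 218977
vin=L70: ✓ → 59388
vin=L81: ✗
doors_avg = (103215 + 178673 + 54774 + 152199 + 21308 + 218977 + 59388) / 7 = 112647.7142857143
—
[doors_sum: doors >= 4]
vin=L89: ✓ → 103215
vin=L80: ✗
vin=L86: ✓ → 54774
vin=L36: ✗
vin=L68: ✗
vin=L26: ✓ → 21308
vin=L11: ✓ → 218977
vin=L70: ✗
vin=L81: ✗
doors_sum = 103215 + 54774 + 21308 + 218977 = 398274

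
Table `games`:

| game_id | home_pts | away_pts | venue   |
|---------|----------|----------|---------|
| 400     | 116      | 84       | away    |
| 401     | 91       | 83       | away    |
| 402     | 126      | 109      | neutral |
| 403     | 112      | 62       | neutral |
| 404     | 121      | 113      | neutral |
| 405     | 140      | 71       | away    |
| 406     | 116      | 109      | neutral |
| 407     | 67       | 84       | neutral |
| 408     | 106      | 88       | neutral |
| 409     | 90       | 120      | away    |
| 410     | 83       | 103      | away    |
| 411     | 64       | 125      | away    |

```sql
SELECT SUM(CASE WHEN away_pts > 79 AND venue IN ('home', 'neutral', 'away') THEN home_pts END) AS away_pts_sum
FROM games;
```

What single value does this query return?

980

game_id=400: ✓ → 116
game_id=401: ✓ → 91
game_id=402: ✓ → 126
game_id=403: ✗
game_id=404: ✓ → 121
game_id=405: ✗
game_id=406: ✓ → 116
game_id=407: ✓ → 67
game_id=408: ✓ → 106
game_id=409: ✓ → 90
game_id=410: ✓ → 83
game_id=411: ✓ → 64
away_pts_sum = 116 + 91 + 126 + 121 + 116 + 67 + 106 + 90 + 83 + 64 = 980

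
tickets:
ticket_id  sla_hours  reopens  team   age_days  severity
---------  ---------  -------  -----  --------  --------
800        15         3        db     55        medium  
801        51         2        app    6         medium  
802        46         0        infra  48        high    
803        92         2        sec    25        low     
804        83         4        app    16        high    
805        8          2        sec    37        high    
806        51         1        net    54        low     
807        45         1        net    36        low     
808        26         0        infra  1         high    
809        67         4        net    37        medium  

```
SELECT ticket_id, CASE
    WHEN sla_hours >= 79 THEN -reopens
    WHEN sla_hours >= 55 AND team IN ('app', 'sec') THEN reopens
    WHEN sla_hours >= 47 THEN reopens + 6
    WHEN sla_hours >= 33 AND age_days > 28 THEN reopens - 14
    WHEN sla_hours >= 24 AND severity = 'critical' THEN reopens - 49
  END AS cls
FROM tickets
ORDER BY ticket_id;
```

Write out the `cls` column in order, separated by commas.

NULL, 8, -14, -2, -4, NULL, 7, -13, NULL, 10

ticket_id=800: (no match → NULL) → NULL
ticket_id=801: sla_hours >= 47 → 8
ticket_id=802: sla_hours >= 33 AND age_days > 28 → -14
ticket_id=803: sla_hours >= 79 → -2
ticket_id=804: sla_hours >= 79 → -4
ticket_id=805: (no match → NULL) → NULL
ticket_id=806: sla_hours >= 47 → 7
ticket_id=807: sla_hours >= 33 AND age_days > 28 → -13
ticket_id=808: (no match → NULL) → NULL
ticket_id=809: sla_hours >= 47 → 10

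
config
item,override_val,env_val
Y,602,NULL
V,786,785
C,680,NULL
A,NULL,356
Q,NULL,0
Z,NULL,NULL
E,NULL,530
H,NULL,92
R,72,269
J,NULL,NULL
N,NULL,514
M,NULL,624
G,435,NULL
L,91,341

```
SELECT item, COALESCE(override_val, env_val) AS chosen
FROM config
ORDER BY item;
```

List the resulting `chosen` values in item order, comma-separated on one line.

item=A: override_val=NULL, env_val=356 → 356
item=C: override_val=680 → 680
item=E: override_val=NULL, env_val=530 → 530
item=G: override_val=435 → 435
item=H: override_val=NULL, env_val=92 → 92
item=J: override_val=NULL, env_val=NULL (all NULL) → NULL
item=L: override_val=91 → 91
item=M: override_val=NULL, env_val=624 → 624
item=N: override_val=NULL, env_val=514 → 514
item=Q: override_val=NULL, env_val=0 → 0
item=R: override_val=72 → 72
item=V: override_val=786 → 786
item=Y: override_val=602 → 602
item=Z: override_val=NULL, env_val=NULL (all NULL) → NULL

356, 680, 530, 435, 92, NULL, 91, 624, 514, 0, 72, 786, 602, NULL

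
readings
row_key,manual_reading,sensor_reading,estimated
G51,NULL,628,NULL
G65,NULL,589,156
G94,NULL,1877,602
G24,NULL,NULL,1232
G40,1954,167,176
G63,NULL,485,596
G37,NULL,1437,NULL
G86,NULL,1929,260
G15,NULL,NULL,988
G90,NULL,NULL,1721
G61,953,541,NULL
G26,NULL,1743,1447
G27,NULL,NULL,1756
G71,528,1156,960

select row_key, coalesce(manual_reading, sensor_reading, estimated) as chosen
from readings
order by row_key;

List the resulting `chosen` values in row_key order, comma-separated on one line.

988, 1232, 1743, 1756, 1437, 1954, 628, 953, 485, 589, 528, 1929, 1721, 1877

row_key=G15: manual_reading=NULL, sensor_reading=NULL, estimated=988 → 988
row_key=G24: manual_reading=NULL, sensor_reading=NULL, estimated=1232 → 1232
row_key=G26: manual_reading=NULL, sensor_reading=1743 → 1743
row_key=G27: manual_reading=NULL, sensor_reading=NULL, estimated=1756 → 1756
row_key=G37: manual_reading=NULL, sensor_reading=1437 → 1437
row_key=G40: manual_reading=1954 → 1954
row_key=G51: manual_reading=NULL, sensor_reading=628 → 628
row_key=G61: manual_reading=953 → 953
row_key=G63: manual_reading=NULL, sensor_reading=485 → 485
row_key=G65: manual_reading=NULL, sensor_reading=589 → 589
row_key=G71: manual_reading=528 → 528
row_key=G86: manual_reading=NULL, sensor_reading=1929 → 1929
row_key=G90: manual_reading=NULL, sensor_reading=NULL, estimated=1721 → 1721
row_key=G94: manual_reading=NULL, sensor_reading=1877 → 1877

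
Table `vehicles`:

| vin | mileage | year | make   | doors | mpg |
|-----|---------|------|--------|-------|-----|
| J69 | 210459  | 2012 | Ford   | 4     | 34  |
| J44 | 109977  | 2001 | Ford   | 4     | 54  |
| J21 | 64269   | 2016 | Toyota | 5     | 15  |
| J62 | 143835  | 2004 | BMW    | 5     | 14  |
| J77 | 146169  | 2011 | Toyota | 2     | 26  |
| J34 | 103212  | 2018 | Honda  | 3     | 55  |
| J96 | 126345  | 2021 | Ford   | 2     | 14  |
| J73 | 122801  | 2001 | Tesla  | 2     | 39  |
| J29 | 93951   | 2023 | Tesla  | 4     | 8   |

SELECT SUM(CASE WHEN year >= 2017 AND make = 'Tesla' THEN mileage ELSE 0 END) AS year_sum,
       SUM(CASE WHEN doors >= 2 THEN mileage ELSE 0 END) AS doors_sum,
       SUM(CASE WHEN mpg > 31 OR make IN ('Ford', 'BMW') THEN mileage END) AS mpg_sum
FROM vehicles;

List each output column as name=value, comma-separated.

[year_sum: year >= 2017 AND make = 'Tesla']
vin=J69: ✗
vin=J44: ✗
vin=J21: ✗
vin=J62: ✗
vin=J77: ✗
vin=J34: ✗
vin=J96: ✗
vin=J73: ✗
vin=J29: ✓ → 93951
year_sum = 93951
—
[doors_sum: doors >= 2]
vin=J69: ✓ → 210459
vin=J44: ✓ → 109977
vin=J21: ✓ → 64269
vin=J62: ✓ → 143835
vin=J77: ✓ → 146169
vin=J34: ✓ → 103212
vin=J96: ✓ → 126345
vin=J73: ✓ → 122801
vin=J29: ✓ → 93951
doors_sum = 210459 + 109977 + 64269 + 143835 + 146169 + 103212 + 126345 + 122801 + 93951 = 1121018
—
[mpg_sum: mpg > 31 OR make IN ('Ford', 'BMW')]
vin=J69: ✓ → 210459
vin=J44: ✓ → 109977
vin=J21: ✗
vin=J62: ✓ → 143835
vin=J77: ✗
vin=J34: ✓ → 103212
vin=J96: ✓ → 126345
vin=J73: ✓ → 122801
vin=J29: ✗
mpg_sum = 210459 + 109977 + 143835 + 103212 + 126345 + 122801 = 816629

year_sum=93951, doors_sum=1121018, mpg_sum=816629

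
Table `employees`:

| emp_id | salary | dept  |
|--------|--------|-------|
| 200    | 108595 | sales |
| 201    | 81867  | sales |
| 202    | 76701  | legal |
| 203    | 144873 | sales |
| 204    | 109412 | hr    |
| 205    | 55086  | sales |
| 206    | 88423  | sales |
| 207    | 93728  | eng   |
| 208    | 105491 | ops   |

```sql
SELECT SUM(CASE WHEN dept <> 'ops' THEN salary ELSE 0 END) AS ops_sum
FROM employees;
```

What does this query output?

emp_id=200: ✓ → 108595
emp_id=201: ✓ → 81867
emp_id=202: ✓ → 76701
emp_id=203: ✓ → 144873
emp_id=204: ✓ → 109412
emp_id=205: ✓ → 55086
emp_id=206: ✓ → 88423
emp_id=207: ✓ → 93728
emp_id=208: ✗
ops_sum = 108595 + 81867 + 76701 + 144873 + 109412 + 55086 + 88423 + 93728 = 758685

758685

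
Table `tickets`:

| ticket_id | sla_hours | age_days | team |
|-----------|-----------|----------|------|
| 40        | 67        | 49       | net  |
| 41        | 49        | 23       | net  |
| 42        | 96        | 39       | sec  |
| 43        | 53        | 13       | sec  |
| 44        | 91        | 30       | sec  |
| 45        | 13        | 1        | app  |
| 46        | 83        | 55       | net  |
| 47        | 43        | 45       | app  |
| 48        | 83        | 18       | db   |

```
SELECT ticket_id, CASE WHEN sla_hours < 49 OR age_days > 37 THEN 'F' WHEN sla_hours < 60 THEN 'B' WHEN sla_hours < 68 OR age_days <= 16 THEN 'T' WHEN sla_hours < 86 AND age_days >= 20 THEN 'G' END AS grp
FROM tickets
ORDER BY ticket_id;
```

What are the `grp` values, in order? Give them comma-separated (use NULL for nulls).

F, B, F, B, NULL, F, F, F, NULL

ticket_id=40: sla_hours < 49 OR age_days > 37 → F
ticket_id=41: sla_hours < 60 → B
ticket_id=42: sla_hours < 49 OR age_days > 37 → F
ticket_id=43: sla_hours < 60 → B
ticket_id=44: (no match → NULL) → NULL
ticket_id=45: sla_hours < 49 OR age_days > 37 → F
ticket_id=46: sla_hours < 49 OR age_days > 37 → F
ticket_id=47: sla_hours < 49 OR age_days > 37 → F
ticket_id=48: (no match → NULL) → NULL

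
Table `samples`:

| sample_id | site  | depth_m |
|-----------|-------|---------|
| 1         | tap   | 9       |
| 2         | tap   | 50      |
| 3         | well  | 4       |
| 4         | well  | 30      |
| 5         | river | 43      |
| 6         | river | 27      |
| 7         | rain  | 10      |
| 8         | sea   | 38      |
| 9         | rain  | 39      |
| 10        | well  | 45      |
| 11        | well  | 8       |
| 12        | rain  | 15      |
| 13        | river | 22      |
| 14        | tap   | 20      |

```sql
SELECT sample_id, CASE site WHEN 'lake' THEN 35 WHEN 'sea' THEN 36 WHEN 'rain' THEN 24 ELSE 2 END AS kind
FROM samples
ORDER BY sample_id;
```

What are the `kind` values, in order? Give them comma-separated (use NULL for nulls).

2, 2, 2, 2, 2, 2, 24, 36, 24, 2, 2, 24, 2, 2

sample_id=1: ELSE → 2
sample_id=2: ELSE → 2
sample_id=3: ELSE → 2
sample_id=4: ELSE → 2
sample_id=5: ELSE → 2
sample_id=6: ELSE → 2
sample_id=7: site='rain' → 24
sample_id=8: site='sea' → 36
sample_id=9: site='rain' → 24
sample_id=10: ELSE → 2
sample_id=11: ELSE → 2
sample_id=12: site='rain' → 24
sample_id=13: ELSE → 2
sample_id=14: ELSE → 2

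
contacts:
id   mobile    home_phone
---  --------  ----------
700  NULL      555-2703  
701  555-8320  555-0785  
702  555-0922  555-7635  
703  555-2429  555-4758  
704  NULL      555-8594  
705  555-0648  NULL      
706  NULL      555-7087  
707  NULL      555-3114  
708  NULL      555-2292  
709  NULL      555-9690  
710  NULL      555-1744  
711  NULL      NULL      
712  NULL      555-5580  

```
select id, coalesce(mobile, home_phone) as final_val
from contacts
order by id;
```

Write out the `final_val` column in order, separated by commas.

id=700: mobile=NULL, home_phone=555-2703 → 555-2703
id=701: mobile=555-8320 → 555-8320
id=702: mobile=555-0922 → 555-0922
id=703: mobile=555-2429 → 555-2429
id=704: mobile=NULL, home_phone=555-8594 → 555-8594
id=705: mobile=555-0648 → 555-0648
id=706: mobile=NULL, home_phone=555-7087 → 555-7087
id=707: mobile=NULL, home_phone=555-3114 → 555-3114
id=708: mobile=NULL, home_phone=555-2292 → 555-2292
id=709: mobile=NULL, home_phone=555-9690 → 555-9690
id=710: mobile=NULL, home_phone=555-1744 → 555-1744
id=711: mobile=NULL, home_phone=NULL (all NULL) → NULL
id=712: mobile=NULL, home_phone=555-5580 → 555-5580

555-2703, 555-8320, 555-0922, 555-2429, 555-8594, 555-0648, 555-7087, 555-3114, 555-2292, 555-9690, 555-1744, NULL, 555-5580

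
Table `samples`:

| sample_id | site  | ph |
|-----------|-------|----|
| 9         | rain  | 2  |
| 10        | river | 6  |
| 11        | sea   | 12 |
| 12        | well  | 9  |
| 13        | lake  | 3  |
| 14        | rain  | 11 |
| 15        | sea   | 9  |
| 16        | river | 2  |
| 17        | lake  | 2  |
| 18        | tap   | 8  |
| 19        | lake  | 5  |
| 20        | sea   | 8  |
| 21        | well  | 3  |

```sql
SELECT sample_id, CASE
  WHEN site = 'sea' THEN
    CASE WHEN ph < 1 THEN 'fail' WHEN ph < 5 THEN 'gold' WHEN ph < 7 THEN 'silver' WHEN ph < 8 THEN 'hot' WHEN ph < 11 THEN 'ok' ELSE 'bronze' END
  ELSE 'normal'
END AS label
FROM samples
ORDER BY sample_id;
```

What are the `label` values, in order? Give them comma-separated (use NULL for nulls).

sample_id=9: site='rain' → outer ELSE → normal
sample_id=10: site='river' → outer ELSE → normal
sample_id=11: site='sea' → inner[ELSE] → bronze
sample_id=12: site='well' → outer ELSE → normal
sample_id=13: site='lake' → outer ELSE → normal
sample_id=14: site='rain' → outer ELSE → normal
sample_id=15: site='sea' → inner[ph < 11] → ok
sample_id=16: site='river' → outer ELSE → normal
sample_id=17: site='lake' → outer ELSE → normal
sample_id=18: site='tap' → outer ELSE → normal
sample_id=19: site='lake' → outer ELSE → normal
sample_id=20: site='sea' → inner[ph < 11] → ok
sample_id=21: site='well' → outer ELSE → normal

normal, normal, bronze, normal, normal, normal, ok, normal, normal, normal, normal, ok, normal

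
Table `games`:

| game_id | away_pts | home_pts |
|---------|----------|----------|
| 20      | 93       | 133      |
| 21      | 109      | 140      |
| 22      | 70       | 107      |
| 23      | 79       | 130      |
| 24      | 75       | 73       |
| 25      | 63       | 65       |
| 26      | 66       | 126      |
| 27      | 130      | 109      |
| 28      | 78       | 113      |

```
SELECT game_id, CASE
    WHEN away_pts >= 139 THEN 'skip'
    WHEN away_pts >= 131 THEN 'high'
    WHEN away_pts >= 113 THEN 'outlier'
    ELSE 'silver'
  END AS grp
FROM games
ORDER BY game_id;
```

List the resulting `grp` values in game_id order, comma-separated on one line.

silver, silver, silver, silver, silver, silver, silver, outlier, silver

game_id=20: ELSE → silver
game_id=21: ELSE → silver
game_id=22: ELSE → silver
game_id=23: ELSE → silver
game_id=24: ELSE → silver
game_id=25: ELSE → silver
game_id=26: ELSE → silver
game_id=27: away_pts >= 113 → outlier
game_id=28: ELSE → silver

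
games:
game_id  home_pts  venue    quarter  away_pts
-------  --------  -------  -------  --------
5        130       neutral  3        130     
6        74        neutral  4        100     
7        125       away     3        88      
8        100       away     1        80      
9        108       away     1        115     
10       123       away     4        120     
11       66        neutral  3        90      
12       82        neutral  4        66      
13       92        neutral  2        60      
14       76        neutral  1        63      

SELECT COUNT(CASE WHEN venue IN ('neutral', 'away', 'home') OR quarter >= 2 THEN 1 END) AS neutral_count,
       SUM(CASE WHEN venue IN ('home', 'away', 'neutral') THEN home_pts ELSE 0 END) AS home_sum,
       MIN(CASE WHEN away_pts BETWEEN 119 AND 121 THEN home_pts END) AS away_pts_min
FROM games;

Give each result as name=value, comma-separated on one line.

[neutral_count: venue IN ('neutral', 'away', 'home') OR quarter >= 2]
game_id=5: ✓ → 1
game_id=6: ✓ → 1
game_id=7: ✓ → 1
game_id=8: ✓ → 1
game_id=9: ✓ → 1
game_id=10: ✓ → 1
game_id=11: ✓ → 1
game_id=12: ✓ → 1
game_id=13: ✓ → 1
game_id=14: ✓ → 1
neutral_count = COUNT(1, 1, 1, 1, 1, 1, 1, 1, 1, 1) = 10
—
[home_sum: venue IN ('home', 'away', 'neutral')]
game_id=5: ✓ → 130
game_id=6: ✓ → 74
game_id=7: ✓ → 125
game_id=8: ✓ → 100
game_id=9: ✓ → 108
game_id=10: ✓ → 123
game_id=11: ✓ → 66
game_id=12: ✓ → 82
game_id=13: ✓ → 92
game_id=14: ✓ → 76
home_sum = 130 + 74 + 125 + 100 + 108 + 123 + 66 + 82 + 92 + 76 = 976
—
[away_pts_min: away_pts BETWEEN 119 AND 121]
game_id=5: ✗
game_id=6: ✗
game_id=7: ✗
game_id=8: ✗
game_id=9: ✗
game_id=10: ✓ → 123
game_id=11: ✗
game_id=12: ✗
game_id=13: ✗
game_id=14: ✗
away_pts_min = MIN(123) = 123

neutral_count=10, home_sum=976, away_pts_min=123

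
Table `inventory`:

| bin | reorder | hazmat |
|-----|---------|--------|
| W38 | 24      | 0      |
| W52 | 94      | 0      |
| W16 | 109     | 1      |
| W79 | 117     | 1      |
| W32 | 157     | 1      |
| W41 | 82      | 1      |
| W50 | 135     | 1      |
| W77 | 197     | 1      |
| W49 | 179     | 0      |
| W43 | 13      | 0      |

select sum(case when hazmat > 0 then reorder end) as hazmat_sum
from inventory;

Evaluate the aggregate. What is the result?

797

bin=W38: ✗
bin=W52: ✗
bin=W16: ✓ → 109
bin=W79: ✓ → 117
bin=W32: ✓ → 157
bin=W41: ✓ → 82
bin=W50: ✓ → 135
bin=W77: ✓ → 197
bin=W49: ✗
bin=W43: ✗
hazmat_sum = 109 + 117 + 157 + 82 + 135 + 197 = 797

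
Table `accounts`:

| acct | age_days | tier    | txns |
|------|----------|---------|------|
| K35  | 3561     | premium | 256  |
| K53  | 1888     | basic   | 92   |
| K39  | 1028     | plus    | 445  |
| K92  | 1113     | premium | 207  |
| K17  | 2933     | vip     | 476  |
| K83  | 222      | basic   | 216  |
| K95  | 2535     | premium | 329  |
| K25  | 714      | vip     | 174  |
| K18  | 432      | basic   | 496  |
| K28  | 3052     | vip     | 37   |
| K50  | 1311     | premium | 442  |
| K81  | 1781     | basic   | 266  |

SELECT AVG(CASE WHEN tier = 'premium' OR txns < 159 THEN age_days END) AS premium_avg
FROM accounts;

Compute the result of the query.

acct=K35: ✓ → 3561
acct=K53: ✓ → 1888
acct=K39: ✗
acct=K92: ✓ → 1113
acct=K17: ✗
acct=K83: ✗
acct=K95: ✓ → 2535
acct=K25: ✗
acct=K18: ✗
acct=K28: ✓ → 3052
acct=K50: ✓ → 1311
acct=K81: ✗
premium_avg = (3561 + 1888 + 1113 + 2535 + 3052 + 1311) / 6 = 2243.3333333333

2243.3333333333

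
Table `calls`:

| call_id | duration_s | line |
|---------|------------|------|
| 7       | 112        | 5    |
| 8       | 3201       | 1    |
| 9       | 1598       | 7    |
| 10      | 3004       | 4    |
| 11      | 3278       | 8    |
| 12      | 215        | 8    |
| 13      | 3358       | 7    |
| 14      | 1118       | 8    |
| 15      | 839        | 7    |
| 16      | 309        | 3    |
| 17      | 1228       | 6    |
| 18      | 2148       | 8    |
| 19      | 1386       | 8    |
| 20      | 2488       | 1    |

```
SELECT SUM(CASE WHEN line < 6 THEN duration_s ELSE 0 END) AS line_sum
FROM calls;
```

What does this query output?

call_id=7: ✓ → 112
call_id=8: ✓ → 3201
call_id=9: ✗
call_id=10: ✓ → 3004
call_id=11: ✗
call_id=12: ✗
call_id=13: ✗
call_id=14: ✗
call_id=15: ✗
call_id=16: ✓ → 309
call_id=17: ✗
call_id=18: ✗
call_id=19: ✗
call_id=20: ✓ → 2488
line_sum = 112 + 3201 + 3004 + 309 + 2488 = 9114

9114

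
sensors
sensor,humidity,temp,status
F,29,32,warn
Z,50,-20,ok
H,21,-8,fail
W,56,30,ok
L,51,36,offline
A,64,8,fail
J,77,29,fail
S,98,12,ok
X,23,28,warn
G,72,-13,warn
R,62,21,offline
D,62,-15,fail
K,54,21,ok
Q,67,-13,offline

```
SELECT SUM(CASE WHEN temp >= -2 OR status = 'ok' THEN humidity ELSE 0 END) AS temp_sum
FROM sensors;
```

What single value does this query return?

564

sensor=F: ✓ → 29
sensor=Z: ✓ → 50
sensor=H: ✗
sensor=W: ✓ → 56
sensor=L: ✓ → 51
sensor=A: ✓ → 64
sensor=J: ✓ → 77
sensor=S: ✓ → 98
sensor=X: ✓ → 23
sensor=G: ✗
sensor=R: ✓ → 62
sensor=D: ✗
sensor=K: ✓ → 54
sensor=Q: ✗
temp_sum = 29 + 50 + 56 + 51 + 64 + 77 + 98 + 23 + 62 + 54 = 564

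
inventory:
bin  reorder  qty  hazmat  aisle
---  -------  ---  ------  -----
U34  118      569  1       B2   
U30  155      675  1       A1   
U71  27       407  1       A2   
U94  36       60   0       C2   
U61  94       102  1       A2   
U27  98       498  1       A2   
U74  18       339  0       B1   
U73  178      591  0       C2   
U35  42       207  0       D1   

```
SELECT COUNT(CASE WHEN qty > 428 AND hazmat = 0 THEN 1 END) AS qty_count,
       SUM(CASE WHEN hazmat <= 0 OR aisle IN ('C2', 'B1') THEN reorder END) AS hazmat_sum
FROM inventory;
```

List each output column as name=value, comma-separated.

qty_count=1, hazmat_sum=274

[qty_count: qty > 428 AND hazmat = 0]
bin=U34: ✗
bin=U30: ✗
bin=U71: ✗
bin=U94: ✗
bin=U61: ✗
bin=U27: ✗
bin=U74: ✗
bin=U73: ✓ → 1
bin=U35: ✗
qty_count = COUNT(1) = 1
—
[hazmat_sum: hazmat <= 0 OR aisle IN ('C2', 'B1')]
bin=U34: ✗
bin=U30: ✗
bin=U71: ✗
bin=U94: ✓ → 36
bin=U61: ✗
bin=U27: ✗
bin=U74: ✓ → 18
bin=U73: ✓ → 178
bin=U35: ✓ → 42
hazmat_sum = 36 + 18 + 178 + 42 = 274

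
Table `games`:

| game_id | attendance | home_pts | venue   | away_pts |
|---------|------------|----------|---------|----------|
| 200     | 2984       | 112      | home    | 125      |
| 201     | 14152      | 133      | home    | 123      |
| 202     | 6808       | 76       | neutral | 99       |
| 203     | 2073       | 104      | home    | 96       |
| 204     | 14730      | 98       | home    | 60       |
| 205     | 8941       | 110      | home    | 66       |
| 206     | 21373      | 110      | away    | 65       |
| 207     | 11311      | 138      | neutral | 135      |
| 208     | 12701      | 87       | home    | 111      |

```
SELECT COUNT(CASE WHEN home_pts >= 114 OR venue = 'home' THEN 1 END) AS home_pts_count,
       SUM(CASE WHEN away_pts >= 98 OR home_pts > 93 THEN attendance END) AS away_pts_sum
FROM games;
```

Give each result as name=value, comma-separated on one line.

home_pts_count=7, away_pts_sum=95073

[home_pts_count: home_pts >= 114 OR venue = 'home']
game_id=200: ✓ → 1
game_id=201: ✓ → 1
game_id=202: ✗
game_id=203: ✓ → 1
game_id=204: ✓ → 1
game_id=205: ✓ → 1
game_id=206: ✗
game_id=207: ✓ → 1
game_id=208: ✓ → 1
home_pts_count = COUNT(1, 1, 1, 1, 1, 1, 1) = 7
—
[away_pts_sum: away_pts >= 98 OR home_pts > 93]
game_id=200: ✓ → 2984
game_id=201: ✓ → 14152
game_id=202: ✓ → 6808
game_id=203: ✓ → 2073
game_id=204: ✓ → 14730
game_id=205: ✓ → 8941
game_id=206: ✓ → 21373
game_id=207: ✓ → 11311
game_id=208: ✓ → 12701
away_pts_sum = 2984 + 14152 + 6808 + 2073 + 14730 + 8941 + 21373 + 11311 + 12701 = 95073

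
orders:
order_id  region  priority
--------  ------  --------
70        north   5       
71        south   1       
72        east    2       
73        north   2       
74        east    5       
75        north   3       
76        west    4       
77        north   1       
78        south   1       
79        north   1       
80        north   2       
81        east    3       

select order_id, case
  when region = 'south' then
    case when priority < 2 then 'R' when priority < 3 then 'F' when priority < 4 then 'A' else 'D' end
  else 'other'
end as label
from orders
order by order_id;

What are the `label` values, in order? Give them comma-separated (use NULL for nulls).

other, R, other, other, other, other, other, other, R, other, other, other

order_id=70: region='north' → outer ELSE → other
order_id=71: region='south' → inner[priority < 2] → R
order_id=72: region='east' → outer ELSE → other
order_id=73: region='north' → outer ELSE → other
order_id=74: region='east' → outer ELSE → other
order_id=75: region='north' → outer ELSE → other
order_id=76: region='west' → outer ELSE → other
order_id=77: region='north' → outer ELSE → other
order_id=78: region='south' → inner[priority < 2] → R
order_id=79: region='north' → outer ELSE → other
order_id=80: region='north' → outer ELSE → other
order_id=81: region='east' → outer ELSE → other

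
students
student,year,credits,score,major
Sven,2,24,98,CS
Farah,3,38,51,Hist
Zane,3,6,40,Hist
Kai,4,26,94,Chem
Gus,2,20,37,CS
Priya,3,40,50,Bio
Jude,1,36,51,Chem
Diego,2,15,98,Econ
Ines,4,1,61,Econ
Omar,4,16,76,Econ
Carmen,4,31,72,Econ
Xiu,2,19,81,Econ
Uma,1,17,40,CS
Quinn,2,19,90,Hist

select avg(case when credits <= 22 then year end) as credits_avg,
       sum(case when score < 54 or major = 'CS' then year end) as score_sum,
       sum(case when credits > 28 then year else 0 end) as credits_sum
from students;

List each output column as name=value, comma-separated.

credits_avg=2.5, score_sum=15, credits_sum=11

[credits_avg: credits <= 22]
student=Sven: ✗
student=Farah: ✗
student=Zane: ✓ → 3
student=Kai: ✗
student=Gus: ✓ → 2
student=Priya: ✗
student=Jude: ✗
student=Diego: ✓ → 2
student=Ines: ✓ → 4
student=Omar: ✓ → 4
student=Carmen: ✗
student=Xiu: ✓ → 2
student=Uma: ✓ → 1
student=Quinn: ✓ → 2
credits_avg = (3 + 2 + 2 + 4 + 4 + 2 + 1 + 2) / 8 = 2.5
—
[score_sum: score < 54 or major = 'CS']
student=Sven: ✓ → 2
student=Farah: ✓ → 3
student=Zane: ✓ → 3
student=Kai: ✗
student=Gus: ✓ → 2
student=Priya: ✓ → 3
student=Jude: ✓ → 1
student=Diego: ✗
student=Ines: ✗
student=Omar: ✗
student=Carmen: ✗
student=Xiu: ✗
student=Uma: ✓ → 1
student=Quinn: ✗
score_sum = 2 + 3 + 3 + 2 + 3 + 1 + 1 = 15
—
[credits_sum: credits > 28]
student=Sven: ✗
student=Farah: ✓ → 3
student=Zane: ✗
student=Kai: ✗
student=Gus: ✗
student=Priya: ✓ → 3
student=Jude: ✓ → 1
student=Diego: ✗
student=Ines: ✗
student=Omar: ✗
student=Carmen: ✓ → 4
student=Xiu: ✗
student=Uma: ✗
student=Quinn: ✗
credits_sum = 3 + 3 + 1 + 4 = 11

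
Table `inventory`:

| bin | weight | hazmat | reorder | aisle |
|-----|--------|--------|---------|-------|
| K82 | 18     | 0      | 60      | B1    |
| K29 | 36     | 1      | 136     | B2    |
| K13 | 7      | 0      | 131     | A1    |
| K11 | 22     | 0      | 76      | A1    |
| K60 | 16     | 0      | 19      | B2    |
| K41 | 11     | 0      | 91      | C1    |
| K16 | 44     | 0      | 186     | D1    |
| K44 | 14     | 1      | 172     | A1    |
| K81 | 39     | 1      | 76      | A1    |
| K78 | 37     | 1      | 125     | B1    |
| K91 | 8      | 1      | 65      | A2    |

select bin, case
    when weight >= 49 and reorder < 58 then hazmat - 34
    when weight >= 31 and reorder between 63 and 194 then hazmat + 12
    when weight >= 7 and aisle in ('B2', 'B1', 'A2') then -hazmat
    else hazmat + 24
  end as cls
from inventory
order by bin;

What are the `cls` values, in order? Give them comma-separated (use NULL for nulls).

bin=K11: ELSE → 24
bin=K13: ELSE → 24
bin=K16: weight >= 31 and reorder between 63 and 194 → 12
bin=K29: weight >= 31 and reorder between 63 and 194 → 13
bin=K41: ELSE → 24
bin=K44: ELSE → 25
bin=K60: weight >= 7 and aisle in ('B2', 'B1', 'A2') → 0
bin=K78: weight >= 31 and reorder between 63 and 194 → 13
bin=K81: weight >= 31 and reorder between 63 and 194 → 13
bin=K82: weight >= 7 and aisle in ('B2', 'B1', 'A2') → 0
bin=K91: weight >= 7 and aisle in ('B2', 'B1', 'A2') → -1

24, 24, 12, 13, 24, 25, 0, 13, 13, 0, -1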